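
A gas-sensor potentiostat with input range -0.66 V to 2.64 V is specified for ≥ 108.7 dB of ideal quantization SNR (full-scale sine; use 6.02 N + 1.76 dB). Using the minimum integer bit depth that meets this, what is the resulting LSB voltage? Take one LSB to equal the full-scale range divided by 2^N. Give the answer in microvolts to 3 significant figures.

12.6 µV

The full-scale span is 2.64 − (-0.66) = 3.3 V.
Required N = ⌈(108.7 − 1.76)/6.02⌉ = ⌈17.764⌉ = 18.
Step size = 3.3/262144 V = 12.6 µV.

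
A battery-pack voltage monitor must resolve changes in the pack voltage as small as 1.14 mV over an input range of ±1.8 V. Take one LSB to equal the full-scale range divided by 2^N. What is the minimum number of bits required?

Full-scale range = 1.8 V − (-1.8 V) = 3.6 V.
Required number of levels: 3.6/1.14 mV = 3157.9; smallest N with 2^N ≥ that is 12.

12 bits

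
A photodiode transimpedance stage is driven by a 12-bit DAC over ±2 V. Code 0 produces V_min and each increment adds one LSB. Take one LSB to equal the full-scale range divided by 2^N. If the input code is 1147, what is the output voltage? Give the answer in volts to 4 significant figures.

-0.8799 V

Span: 2 V − (-2 V) = 4 V. LSB = 4 V / 2^12.
Output = V_min + (1147/4096) × range = -2 + 0.280029 × 4 V
      = -2 V + 1.12012 V = -0.879883 V.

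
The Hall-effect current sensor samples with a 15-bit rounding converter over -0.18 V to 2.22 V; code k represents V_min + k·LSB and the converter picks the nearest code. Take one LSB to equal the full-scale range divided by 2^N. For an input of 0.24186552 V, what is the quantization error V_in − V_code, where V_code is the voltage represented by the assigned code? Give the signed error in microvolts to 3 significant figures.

Span: 2.22 V − (-0.18 V) = 2.4 V. LSB = 2.4 V / 2^15 ≈ 73.24 µV.
(0.24186552 − (-0.18)) / LSB = 0.42186552 × 32768/2.4 = 5759.8706. Nearest integer: k = 5760.
V_code = -0.18 + (5760/32768) × 2.4 = 0.24187500000 V.
V_in − V_code = 0.24186552 − (0.24187500000) = −9.48 µV.

−9.48 µV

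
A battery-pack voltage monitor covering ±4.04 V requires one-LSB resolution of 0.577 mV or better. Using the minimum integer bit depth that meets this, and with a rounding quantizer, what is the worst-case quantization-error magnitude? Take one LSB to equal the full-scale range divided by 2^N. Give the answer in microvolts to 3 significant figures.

The full-scale span is 4.04 − (-4.04) = 8.08 V.
Levels needed ≥ 8.08/0.577 mV = 14000. 2^14 = 16384 suffices, so N_min = 14.
LSB = 8.08 V / 2^14 = 493.16 µV.
|e|_max = LSB/2 = 247 µV.

247 µV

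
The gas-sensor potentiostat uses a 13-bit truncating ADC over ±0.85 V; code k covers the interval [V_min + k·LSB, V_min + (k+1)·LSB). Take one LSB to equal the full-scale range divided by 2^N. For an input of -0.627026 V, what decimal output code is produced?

The full-scale span is 0.85 − (-0.85) = 1.7 V. LSB = 1.7 V / 2^13 ≈ 207.5 µV.
(V_in − V_min) × 2^13/range = (-0.627026 − (-0.85)) × 8192/1.7 = 1074.472.
Floor → code = 1074.

1074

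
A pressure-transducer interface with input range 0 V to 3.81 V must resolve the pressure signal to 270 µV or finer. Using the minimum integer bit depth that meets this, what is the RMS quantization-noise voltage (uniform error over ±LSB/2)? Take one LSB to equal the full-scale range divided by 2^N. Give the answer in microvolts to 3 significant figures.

67.1 µV

Span = 3.81 V.
Levels needed ≥ 3.81/270 µV = 14110. 2^14 = 16384 suffices, so N_min = 14.
LSB = 3.81 V ÷ 2^14 = 3.81/16384 V = 232.54 µV.
RMS noise = LSB/√12 = 67.1 µV.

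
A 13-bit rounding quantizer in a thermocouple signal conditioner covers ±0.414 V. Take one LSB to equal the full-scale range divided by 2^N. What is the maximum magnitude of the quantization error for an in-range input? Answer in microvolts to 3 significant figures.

50.5 µV

Span: 0.414 V − (-0.414 V) = 0.828 V.
One LSB is 0.828 V / 8192 = 101.07 µV.
Worst-case error for round-to-nearest is half an LSB: 50.5 µV.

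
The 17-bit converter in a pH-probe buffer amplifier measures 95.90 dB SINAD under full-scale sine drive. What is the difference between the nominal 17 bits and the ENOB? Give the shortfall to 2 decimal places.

N_eff = (95.90 − 1.76)/6.02 = 15.6379 bits.
Lost resolution: 17 − 15.6379 = 1.3621 bits.

1.36 bits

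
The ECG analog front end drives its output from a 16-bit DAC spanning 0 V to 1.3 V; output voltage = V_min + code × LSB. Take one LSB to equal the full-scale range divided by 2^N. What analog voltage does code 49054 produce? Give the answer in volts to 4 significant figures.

0.9731 V

Full-scale range = 1.3 V. LSB = 1.3 V / 2^16.
V_out = 0 + 49054 × (1.3/65536) V
      = 0 V + 0.973056 V = 0.973056 V.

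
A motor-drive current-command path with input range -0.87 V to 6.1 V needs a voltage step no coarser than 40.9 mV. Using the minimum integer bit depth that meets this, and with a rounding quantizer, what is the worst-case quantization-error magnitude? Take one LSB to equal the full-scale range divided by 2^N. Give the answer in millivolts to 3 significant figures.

The full-scale span is 6.1 − (-0.87) = 6.97 V.
Need 2^N ≥ 6.97 V / 40.9 mV = 170.4 → N_min = 8.
Step size = 6.97/256 V = 27.227 mV.
Half an LSB is 13.6 mV.

13.6 mV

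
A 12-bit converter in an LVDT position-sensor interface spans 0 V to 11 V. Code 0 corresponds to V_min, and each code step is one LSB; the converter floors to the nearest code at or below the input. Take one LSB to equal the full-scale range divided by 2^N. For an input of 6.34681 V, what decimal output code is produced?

2363

V_FS = 11 V. LSB = 11 V / 2^12 ≈ 2.686 mV.
V_in − V_min = 6.34681 − (0) = 6.34681 V.
Divide by LSB: 6.34681 × 4096/11 = 2363.3213.
Truncating gives code 2363.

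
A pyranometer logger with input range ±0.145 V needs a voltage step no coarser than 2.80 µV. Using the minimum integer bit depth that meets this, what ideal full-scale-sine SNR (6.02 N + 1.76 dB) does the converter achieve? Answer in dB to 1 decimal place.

104.1 dB

The full-scale span is 0.145 − (-0.145) = 0.29 V.
0.29 V / 2.80 µV = 103600. Since 2^16 = 65536 and 2^17 = 131072, N = 17.
6.02(17) + 1.76 = 104.10 dB.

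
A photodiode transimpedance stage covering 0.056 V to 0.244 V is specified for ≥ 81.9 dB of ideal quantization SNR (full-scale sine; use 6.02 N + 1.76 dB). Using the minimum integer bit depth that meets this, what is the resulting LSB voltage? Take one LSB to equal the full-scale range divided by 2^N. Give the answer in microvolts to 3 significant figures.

11.5 µV

Span: 0.244 V − (0.056 V) = 0.188 V.
Solving 6.02 N ≥ 81.9 − 1.76: N ≥ 13.312. Round up → N = 14.
Step size = 0.188/16384 V = 11.5 µV.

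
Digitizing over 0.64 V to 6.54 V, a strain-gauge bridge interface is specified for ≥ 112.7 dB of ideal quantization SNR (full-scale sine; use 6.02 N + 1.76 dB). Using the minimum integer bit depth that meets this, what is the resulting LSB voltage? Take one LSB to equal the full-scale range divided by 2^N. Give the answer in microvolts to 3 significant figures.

The full-scale span is 6.54 − (0.64) = 5.9 V.
Required N = ⌈(112.7 − 1.76)/6.02⌉ = ⌈18.429⌉ = 19.
One LSB is 5.9 V / 524288 = 11.3 µV.

11.3 µV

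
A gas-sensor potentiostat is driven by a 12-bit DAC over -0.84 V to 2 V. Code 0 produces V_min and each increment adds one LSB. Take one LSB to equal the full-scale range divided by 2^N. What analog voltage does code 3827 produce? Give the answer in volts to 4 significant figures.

Full-scale range = 2 V − (-0.84 V) = 2.84 V. LSB = 2.84 V / 2^12.
V_out = V_min + code × LSB = -0.84 V + 3827 × 2.84 V / 4096
      = -0.84 V + 2.65349 V = 1.81349 V.

1.813 V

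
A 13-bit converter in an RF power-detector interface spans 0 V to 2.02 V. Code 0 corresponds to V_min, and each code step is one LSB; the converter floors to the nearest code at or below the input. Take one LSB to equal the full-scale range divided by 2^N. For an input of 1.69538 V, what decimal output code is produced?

Span = 2.02 V. LSB = 2.02 V / 2^13 ≈ 246.6 µV.
(V_in − V_min) × 2^13/range = (1.69538 − (0)) × 8192/2.02 = 6875.521.
Floor → code = 6875.

6875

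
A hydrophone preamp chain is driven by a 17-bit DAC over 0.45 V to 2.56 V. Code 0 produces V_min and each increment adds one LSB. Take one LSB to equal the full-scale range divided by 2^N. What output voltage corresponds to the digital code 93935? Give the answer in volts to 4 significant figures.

1.962 V

Span: 2.56 V − (0.45 V) = 2.11 V. LSB = 2.11 V / 2^17.
Output = V_min + (93935/131072) × range = 0.45 + 0.716667 × 2.11 V
      = 0.45 V + 1.51217 V = 1.96217 V.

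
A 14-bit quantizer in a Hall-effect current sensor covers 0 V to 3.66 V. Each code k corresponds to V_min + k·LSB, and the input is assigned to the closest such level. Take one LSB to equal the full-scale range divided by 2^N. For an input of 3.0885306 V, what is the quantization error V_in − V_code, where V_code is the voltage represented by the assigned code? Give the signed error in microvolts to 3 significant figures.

Span = 3.66 V. LSB = 3.66 V / 2^14 ≈ 223.4 µV.
Position in LSBs: (3.0885306 − (0)) × 16384/3.66 = 13825.8157; rounding gives k = 13826.
V_code = 0 + (13826/16384) × 3.66 = 3.0885717773 V.
e = 3.0885306 − (3.0885717773) = −41.2 µV.

−41.2 µV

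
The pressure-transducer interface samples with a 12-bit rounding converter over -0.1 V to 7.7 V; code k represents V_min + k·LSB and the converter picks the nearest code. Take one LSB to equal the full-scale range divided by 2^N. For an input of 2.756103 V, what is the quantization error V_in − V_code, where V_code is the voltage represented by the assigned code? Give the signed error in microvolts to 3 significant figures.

Range = 7.7 − (-0.1) = 7.8 V. LSB = 7.8 V / 2^12 ≈ 1.904 mV.
Position in LSBs: (2.756103 − (-0.1)) × 4096/7.8 = 1499.8202; rounding gives k = 1500.
Reconstructed level: -0.1 + 1500 × 7.8/4096 V = 2.756445313 V.
e = 2.756103 − (2.756445313) = −342 µV.

−342 µV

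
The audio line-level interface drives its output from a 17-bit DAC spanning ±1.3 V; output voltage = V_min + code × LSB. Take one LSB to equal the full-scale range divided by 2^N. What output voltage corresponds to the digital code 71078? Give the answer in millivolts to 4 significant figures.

The full-scale span is 1.3 − (-1.3) = 2.6 V. LSB = 2.6 V / 2^17.
Output = V_min + (71078/131072) × range = -1.3 + 0.542282 × 2.6 V
      = -1.3 V + 1.40993 V = 0.109933 V.

109.9 mV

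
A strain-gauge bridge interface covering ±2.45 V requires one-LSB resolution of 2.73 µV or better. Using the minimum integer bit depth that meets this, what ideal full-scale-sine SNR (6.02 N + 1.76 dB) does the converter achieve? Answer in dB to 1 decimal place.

The full-scale span is 2.45 − (-2.45) = 4.9 V.
4.9 V / 2.73 µV = 1.795e6. Since 2^20 = 1048576 and 2^21 = 2097152, N = 21.
SNR = 6.02 × 21 + 1.76 = 128.18 dB.

128.2 dB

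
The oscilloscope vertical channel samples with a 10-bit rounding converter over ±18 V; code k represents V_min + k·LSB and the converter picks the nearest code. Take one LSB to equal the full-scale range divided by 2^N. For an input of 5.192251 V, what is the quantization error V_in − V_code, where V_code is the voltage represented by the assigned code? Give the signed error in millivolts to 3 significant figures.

Full-scale range = 18 V − (-18 V) = 36 V. LSB = 36 V / 2^10 ≈ 35.16 mV.
(V_in − V_min)/LSB = (5.192251 − (-18)) × 1024/36 = 659.6907 → nearest code k = 660.
Reconstructed level: -18 + 660 × 36/1024 V = 5.203125000 V.
Error = V_in − V_code = 5.192251 − (5.203125000) = −10.9 mV.

−10.9 mV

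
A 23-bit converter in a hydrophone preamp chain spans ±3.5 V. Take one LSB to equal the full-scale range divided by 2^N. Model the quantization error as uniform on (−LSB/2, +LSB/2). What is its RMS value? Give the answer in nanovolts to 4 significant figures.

Span: 3.5 V − (-3.5 V) = 7 V.
One LSB is 7 V / 8388608 = 0.834465 µV.
For a uniform distribution on [−LSB/2, +LSB/2], V_rms = LSB/√12 = 0.834465 µV/3.4641 = 240.9 nV.

240.9 nV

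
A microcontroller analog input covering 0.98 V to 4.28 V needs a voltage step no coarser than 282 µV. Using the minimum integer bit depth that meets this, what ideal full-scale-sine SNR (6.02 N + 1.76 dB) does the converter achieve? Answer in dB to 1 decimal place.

86.0 dB

Span: 4.28 V − (0.98 V) = 3.3 V.
Need 2^N ≥ 3.3 V / 282 µV = 11700 → N_min = 14.
6.02(14) + 1.76 = 86.04 dB.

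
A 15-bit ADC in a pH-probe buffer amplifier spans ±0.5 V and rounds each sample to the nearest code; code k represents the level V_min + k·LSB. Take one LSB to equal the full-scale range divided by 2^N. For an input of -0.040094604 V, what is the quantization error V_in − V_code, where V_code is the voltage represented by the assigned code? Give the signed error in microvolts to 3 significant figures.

+5.49 µV

Range = 0.5 − (-0.5) = 1 V. LSB = 1 V / 2^15 ≈ 30.52 µV.
(V_in − V_min)/LSB = (-0.040094604 − (-0.5)) × 32768/1 = 15070.1800 → nearest code k = 15070.
V_code = -0.5 + (15070/32768) × 1 = -0.040100097656 V.
e = -0.040094604 − (-0.040100097656) = +5.49 µV.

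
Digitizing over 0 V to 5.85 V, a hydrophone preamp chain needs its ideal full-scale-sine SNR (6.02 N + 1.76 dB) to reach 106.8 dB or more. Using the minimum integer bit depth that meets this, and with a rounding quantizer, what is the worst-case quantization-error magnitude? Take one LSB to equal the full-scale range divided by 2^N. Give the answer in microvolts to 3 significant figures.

Span = 5.85 V.
Solving 6.02 N ≥ 106.8 − 1.76: N ≥ 17.449. Round up → N = 18.
One LSB is 5.85 V / 262144 = 22.316 µV.
Half an LSB is 11.2 µV.

11.2 µV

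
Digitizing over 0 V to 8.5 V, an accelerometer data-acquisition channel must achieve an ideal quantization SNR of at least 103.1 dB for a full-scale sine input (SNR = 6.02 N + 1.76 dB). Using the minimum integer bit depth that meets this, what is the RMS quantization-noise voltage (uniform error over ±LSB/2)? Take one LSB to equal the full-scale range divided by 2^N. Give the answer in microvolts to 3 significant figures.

18.7 µV

Full-scale range = 8.5 V.
N ≥ (103.1 − 1.76)/6.02 = 16.834 → N_min = 17.
Step size = 8.5/131072 V = 64.850 µV.
RMS noise = LSB/√12 = 18.7 µV.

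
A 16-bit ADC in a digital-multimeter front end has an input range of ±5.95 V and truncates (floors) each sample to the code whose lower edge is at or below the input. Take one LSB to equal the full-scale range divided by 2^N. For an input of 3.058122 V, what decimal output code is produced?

The full-scale span is 5.95 − (-5.95) = 11.9 V. LSB = 11.9 V / 2^16 ≈ 181.6 µV.
(V_in − V_min) × 2^16/range = (3.058122 − (-5.95)) × 65536/11.9 = 49609.772.
Floor → code = 49609.

49609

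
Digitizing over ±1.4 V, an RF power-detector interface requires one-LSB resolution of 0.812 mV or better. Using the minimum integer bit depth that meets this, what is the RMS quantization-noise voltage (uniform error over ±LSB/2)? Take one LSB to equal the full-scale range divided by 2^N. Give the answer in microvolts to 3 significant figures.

197 µV

Span: 1.4 V − (-1.4 V) = 2.8 V.
Levels needed ≥ 2.8/0.812 mV = 3448. 2^12 = 4096 suffices, so N_min = 12.
LSB = 2.8 V ÷ 2^12 = 2.8/4096 V = 0.68359 mV.
V_rms = LSB/√12 = 197 µV.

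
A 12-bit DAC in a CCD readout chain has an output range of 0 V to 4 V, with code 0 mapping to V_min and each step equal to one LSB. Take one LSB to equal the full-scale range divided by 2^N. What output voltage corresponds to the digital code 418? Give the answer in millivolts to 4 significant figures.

408.2 mV

Range is 4 V. LSB = 4 V / 2^12.
Output = V_min + (418/4096) × range = 0 + 0.102051 × 4 V
      = 0 V + 0.408203 V = 0.408203 V.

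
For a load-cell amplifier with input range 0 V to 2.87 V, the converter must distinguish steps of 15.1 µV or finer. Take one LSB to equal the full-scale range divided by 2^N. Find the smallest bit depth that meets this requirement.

18 bits

Full-scale range = 2.87 V.
Need 2^N ≥ 2.87 V / 15.1 µV = 190100 → N_min = 18.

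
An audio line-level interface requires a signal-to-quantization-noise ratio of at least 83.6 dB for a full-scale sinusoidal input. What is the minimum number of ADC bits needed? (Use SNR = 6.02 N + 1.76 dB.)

6.02 N + 1.76 ≥ 83.6 gives N ≥ 13.595, so the minimum integer is 14.

14 bits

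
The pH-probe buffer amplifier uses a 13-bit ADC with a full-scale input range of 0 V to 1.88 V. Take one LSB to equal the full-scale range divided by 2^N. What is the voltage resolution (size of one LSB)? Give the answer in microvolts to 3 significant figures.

229 µV

Full-scale range = 1.88 V.
There are 2^13 = 8192 steps.
LSB = 1.88 V ÷ 2^13 = 1.88/8192 V = 229 µV.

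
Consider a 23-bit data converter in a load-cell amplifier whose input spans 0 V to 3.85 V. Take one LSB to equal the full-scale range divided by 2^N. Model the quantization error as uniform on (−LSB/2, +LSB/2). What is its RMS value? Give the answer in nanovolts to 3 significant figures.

Span = 3.85 V.
LSB = 3.85 V ÷ 2^23 = 3.85/8388608 V = 458.96 nV.
RMS of a uniform error over width LSB is LSB/√12 = 132 nV.

132 nV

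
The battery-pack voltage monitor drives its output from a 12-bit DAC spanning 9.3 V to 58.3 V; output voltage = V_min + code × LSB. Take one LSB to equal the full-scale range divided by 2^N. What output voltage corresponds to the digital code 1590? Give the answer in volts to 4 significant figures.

Full-scale range = 58.3 V − (9.3 V) = 49 V. LSB = 49 V / 2^12.
Output = V_min + (1590/4096) × range = 9.3 + 0.388184 × 49 V
      = 9.3 + 19.0210 = 28.3210 V.

28.32 V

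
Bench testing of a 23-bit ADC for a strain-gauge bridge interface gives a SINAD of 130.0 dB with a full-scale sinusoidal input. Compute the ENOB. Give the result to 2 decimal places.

21.30 bits

(130.0 − 1.76) / 6.02 = 128.24/6.02 = 21.3023 effective bits.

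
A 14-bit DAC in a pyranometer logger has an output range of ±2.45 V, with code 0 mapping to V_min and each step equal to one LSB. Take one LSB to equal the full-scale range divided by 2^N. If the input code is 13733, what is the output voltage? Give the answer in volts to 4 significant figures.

1.657 V

The full-scale span is 2.45 − (-2.45) = 4.9 V. LSB = 4.9 V / 2^14.
V_out = -2.45 + 13733 × (4.9/16384) V
      = -2.45 + 4.10716 = 1.65716 V.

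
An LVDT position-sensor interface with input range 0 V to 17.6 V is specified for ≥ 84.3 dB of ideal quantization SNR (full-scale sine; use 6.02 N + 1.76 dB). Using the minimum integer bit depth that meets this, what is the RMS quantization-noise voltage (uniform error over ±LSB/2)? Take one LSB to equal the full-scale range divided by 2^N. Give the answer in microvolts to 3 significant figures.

V_FS = 17.6 V.
6.02 N + 1.76 ≥ 84.3 gives N ≥ 13.711, so the minimum integer is 14.
One LSB is 17.6 V / 16384 = 1.0742 mV.
σ_q = LSB/√12 = 1.0742 mV/3.4641 = 310 µV.

310 µV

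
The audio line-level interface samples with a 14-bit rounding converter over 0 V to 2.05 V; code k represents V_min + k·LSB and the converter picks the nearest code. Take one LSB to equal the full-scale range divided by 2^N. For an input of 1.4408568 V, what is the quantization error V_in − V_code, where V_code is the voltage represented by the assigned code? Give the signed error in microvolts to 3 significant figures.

Full-scale range = 2.05 V. LSB = 2.05 V / 2^14 ≈ 125.1 µV.
(1.4408568 − (0)) / LSB = 1.4408568 × 16384/2.05 = 11515.6087. Nearest integer: k = 11516.
V_code = 0 + (11516/16384) × 2.05 = 1.4409057617 V.
Error = V_in − V_code = 1.4408568 − (1.4409057617) = −49.0 µV.

−49.0 µV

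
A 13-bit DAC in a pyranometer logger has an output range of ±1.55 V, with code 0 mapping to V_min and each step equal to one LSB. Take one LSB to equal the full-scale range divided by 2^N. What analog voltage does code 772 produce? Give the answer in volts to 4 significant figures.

Range = 1.55 − (-1.55) = 3.1 V. LSB = 3.1 V / 2^13.
V_out = -1.55 + 772 × (3.1/8192) V
      = -1.55 + 0.292139 = -1.25786 V.

-1.258 V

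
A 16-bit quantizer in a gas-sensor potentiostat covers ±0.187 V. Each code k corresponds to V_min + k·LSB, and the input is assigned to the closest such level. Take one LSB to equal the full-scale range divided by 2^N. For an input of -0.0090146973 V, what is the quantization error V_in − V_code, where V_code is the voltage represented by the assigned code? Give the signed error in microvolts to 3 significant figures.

+2.03 µV

Span: 0.187 V − (-0.187 V) = 0.374 V. LSB = 0.374 V / 2^16 ≈ 5.707 µV.
Position in LSBs: (-0.0090146973 − (-0.187)) × 65536/0.374 = 31188.3551; rounding gives k = 31188.
V_code = -0.187 + (31188/65536) × 0.374 = -0.0090167236328 V.
e = -0.0090146973 − (-0.0090167236328) = +2.03 µV.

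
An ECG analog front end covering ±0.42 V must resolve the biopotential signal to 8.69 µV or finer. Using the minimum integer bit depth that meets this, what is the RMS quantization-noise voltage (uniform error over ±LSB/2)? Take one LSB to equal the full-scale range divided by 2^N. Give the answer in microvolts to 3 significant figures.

1.85 µV

The full-scale span is 0.42 − (-0.42) = 0.84 V.
Levels needed ≥ 0.84/8.69 µV = 96660. 2^17 = 131072 suffices, so N_min = 17.
LSB = 0.84 V / 2^17 = 6.4087 µV.
V_rms = LSB/√12 = 1.85 µV.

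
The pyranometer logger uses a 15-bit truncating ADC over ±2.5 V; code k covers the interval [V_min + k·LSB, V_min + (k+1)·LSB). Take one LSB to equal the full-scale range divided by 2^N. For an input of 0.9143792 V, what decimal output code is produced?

22376

Range = 2.5 − (-2.5) = 5 V. LSB = 5 V / 2^15 ≈ 152.6 µV.
code = ⌊(V_in − V_min)/LSB⌋ = ⌊(V_in − V_min) × 2^15 / range⌋
     = ⌊(0.9143792 − (-2.5)) × 32768 / 5⌋ = ⌊3.4143792 × 32768/5⌋
     = ⌊22376.476⌋ = 22376.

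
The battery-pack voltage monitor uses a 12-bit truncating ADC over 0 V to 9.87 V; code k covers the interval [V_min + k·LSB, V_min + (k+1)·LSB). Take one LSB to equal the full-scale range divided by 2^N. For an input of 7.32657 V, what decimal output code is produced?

V_FS = 9.87 V. LSB = 9.87 V / 2^12 ≈ 2.410 mV.
code = ⌊(V_in − V_min)/LSB⌋ = ⌊(V_in − V_min) × 2^12 / range⌋
     = ⌊(7.32657 − (0)) × 4096 / 9.87⌋ = ⌊7.32657 × 4096/9.87⌋
     = ⌊3040.489⌋ = 3040.

3040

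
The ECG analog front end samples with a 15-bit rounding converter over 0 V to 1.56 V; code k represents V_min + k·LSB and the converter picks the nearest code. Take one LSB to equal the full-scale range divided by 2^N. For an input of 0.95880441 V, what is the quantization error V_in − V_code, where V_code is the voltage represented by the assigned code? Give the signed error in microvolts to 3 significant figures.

Full-scale range = 1.56 V. LSB = 1.56 V / 2^15 ≈ 47.61 µV.
(0.95880441 − (0)) / LSB = 0.95880441 × 32768/1.56 = 20139.8096. Nearest integer: k = 20140.
Reconstructed level: 0 + 20140 × 1.56/32768 V = 0.95881347656 V.
e = 0.95880441 − (0.95881347656) = −9.07 µV.

−9.07 µV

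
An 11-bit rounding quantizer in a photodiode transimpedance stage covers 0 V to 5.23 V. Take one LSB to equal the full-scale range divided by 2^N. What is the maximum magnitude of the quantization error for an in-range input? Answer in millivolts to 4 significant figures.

Full-scale range = 5.23 V.
LSB = 5.23 V ÷ 2^11 = 5.23/2048 V = 2.55371 mV.
|e|_max = LSB/2 = 1.277 mV.

1.277 mV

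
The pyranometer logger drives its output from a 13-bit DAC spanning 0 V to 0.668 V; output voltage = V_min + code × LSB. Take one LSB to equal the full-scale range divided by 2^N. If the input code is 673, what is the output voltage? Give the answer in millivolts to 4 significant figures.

Full-scale range = 0.668 V. LSB = 0.668 V / 2^13.
V_out = V_min + code × LSB = 0 V + 673 × 0.668 V / 8192
      = 0 V + 0.0548784 V = 0.0548784 V.

54.88 mV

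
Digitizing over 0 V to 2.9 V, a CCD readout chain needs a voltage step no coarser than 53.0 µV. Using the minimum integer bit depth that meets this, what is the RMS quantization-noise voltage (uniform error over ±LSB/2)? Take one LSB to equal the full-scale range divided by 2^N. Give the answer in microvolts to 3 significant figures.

12.8 µV

Full-scale range = 2.9 V.
Need 2^N ≥ 2.9 V / 53.0 µV = 54720 → N_min = 16.
LSB = 2.9 V ÷ 2^16 = 2.9/65536 V = 44.250 µV.
V_rms = LSB/√12 = 12.8 µV.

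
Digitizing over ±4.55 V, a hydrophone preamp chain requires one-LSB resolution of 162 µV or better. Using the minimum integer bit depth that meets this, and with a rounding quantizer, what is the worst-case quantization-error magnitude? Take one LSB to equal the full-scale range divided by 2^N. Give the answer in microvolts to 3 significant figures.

The full-scale span is 4.55 − (-4.55) = 9.1 V.
Levels needed ≥ 9.1/162 µV = 56170. 2^16 = 65536 suffices, so N_min = 16.
Step size = 9.1/65536 V = 138.85 µV.
|e|_max = LSB/2 = 69.4 µV.

69.4 µV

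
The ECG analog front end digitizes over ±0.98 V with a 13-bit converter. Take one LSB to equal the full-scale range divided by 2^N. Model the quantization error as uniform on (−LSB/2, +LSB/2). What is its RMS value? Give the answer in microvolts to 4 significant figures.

Span: 0.98 V − (-0.98 V) = 1.96 V.
LSB = 1.96 V ÷ 2^13 = 1.96/8192 V = 239.258 µV.
For a uniform distribution on [−LSB/2, +LSB/2], V_rms = LSB/√12 = 239.258 µV/3.4641 = 69.07 µV.

69.07 µV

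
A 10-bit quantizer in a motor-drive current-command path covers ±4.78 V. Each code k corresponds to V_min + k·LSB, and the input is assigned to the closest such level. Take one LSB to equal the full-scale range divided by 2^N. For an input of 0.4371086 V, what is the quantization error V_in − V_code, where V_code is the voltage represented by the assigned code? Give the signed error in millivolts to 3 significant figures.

Full-scale range = 4.78 V − (-4.78 V) = 9.56 V. LSB = 9.56 V / 2^10 ≈ 9.336 mV.
Position in LSBs: (0.4371086 − (-4.78)) × 1024/9.56 = 558.8200; rounding gives k = 559.
V_code = V_min + k × range/2^10 = -4.78 + 559 × 9.56/1024 = 0.4387890625 V.
Error = V_in − V_code = 0.4371086 − (0.4387890625) = −1.68 mV.

−1.68 mV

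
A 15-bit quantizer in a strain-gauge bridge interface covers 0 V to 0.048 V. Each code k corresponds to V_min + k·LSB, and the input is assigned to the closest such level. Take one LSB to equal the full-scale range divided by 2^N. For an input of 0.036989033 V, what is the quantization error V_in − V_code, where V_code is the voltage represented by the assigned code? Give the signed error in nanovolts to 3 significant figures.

Range is 0.048 V. LSB = 0.048 V / 2^15 ≈ 1.465 µV.
(0.036989033 − (0)) / LSB = 0.036989033 × 32768/0.048 = 25251.1799. Nearest integer: k = 25251.
Reconstructed level: 0 + 25251 × 0.048/32768 V = 0.036988769531 V.
V_in − V_code = 0.036989033 − (0.036988769531) = +263 nV.

+263 nV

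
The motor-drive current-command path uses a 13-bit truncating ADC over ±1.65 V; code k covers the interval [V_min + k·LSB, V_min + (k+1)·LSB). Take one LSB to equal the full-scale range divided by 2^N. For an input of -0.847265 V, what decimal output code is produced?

Span: 1.65 V − (-1.65 V) = 3.3 V. LSB = 3.3 V / 2^13 ≈ 402.8 µV.
V_in − V_min = -0.847265 − (-1.65) = 0.802735 V.
Divide by LSB: 0.802735 × 8192/3.3 = 1992.7288.
Truncating gives code 1992.

1992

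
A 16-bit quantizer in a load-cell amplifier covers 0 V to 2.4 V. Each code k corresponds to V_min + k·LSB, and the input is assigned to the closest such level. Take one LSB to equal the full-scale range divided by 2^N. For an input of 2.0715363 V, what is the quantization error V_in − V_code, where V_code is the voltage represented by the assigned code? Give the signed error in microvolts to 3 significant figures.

Range is 2.4 V. LSB = 2.4 V / 2^16 ≈ 36.62 µV.
(V_in − V_min)/LSB = (2.0715363 − (0)) × 65536/2.4 = 56566.7512 → nearest code k = 56567.
V_code = 0 + (56567/65536) × 2.4 = 2.0715454102 V.
e = 2.0715363 − (2.0715454102) = −9.11 µV.

−9.11 µV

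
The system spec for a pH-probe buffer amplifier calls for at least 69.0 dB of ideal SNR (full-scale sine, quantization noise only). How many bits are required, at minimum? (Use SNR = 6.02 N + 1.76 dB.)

Solving 6.02 N ≥ 69.0 − 1.76: N ≥ 11.169. Round up → N = 12.

12 bits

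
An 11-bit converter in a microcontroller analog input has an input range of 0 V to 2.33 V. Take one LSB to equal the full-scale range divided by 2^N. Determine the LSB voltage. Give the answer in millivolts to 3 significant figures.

1.14 mV

Range is 2.33 V.
There are 2^11 = 2048 steps.
Step size = 2.33/2048 V = 1.14 mV.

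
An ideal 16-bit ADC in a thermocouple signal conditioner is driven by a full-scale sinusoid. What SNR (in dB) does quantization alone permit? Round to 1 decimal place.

98.1 dB

6.02(16) + 1.76 = 96.32 + 1.76 = 98.08 dB.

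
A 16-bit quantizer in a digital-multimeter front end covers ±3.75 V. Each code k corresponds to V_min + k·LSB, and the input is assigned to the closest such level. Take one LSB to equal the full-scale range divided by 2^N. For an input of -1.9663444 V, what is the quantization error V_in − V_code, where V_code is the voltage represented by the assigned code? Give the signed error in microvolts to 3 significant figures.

−20.5 µV

Span: 3.75 V − (-3.75 V) = 7.5 V. LSB = 7.5 V / 2^16 ≈ 114.4 µV.
(-1.9663444 − (-3.75)) / LSB = 1.7836556 × 65536/7.5 = 15585.8205. Nearest integer: k = 15586.
Reconstructed level: -3.75 + 15586 × 7.5/65536 V = -1.9663238525 V.
e = -1.9663444 − (-1.9663238525) = −20.5 µV.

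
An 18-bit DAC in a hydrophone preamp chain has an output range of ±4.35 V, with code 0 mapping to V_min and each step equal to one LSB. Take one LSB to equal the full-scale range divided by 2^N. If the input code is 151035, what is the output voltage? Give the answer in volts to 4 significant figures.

0.6625 V

Range = 4.35 − (-4.35) = 8.7 V. LSB = 8.7 V / 2^18.
V_out = -4.35 + 151035 × (8.7/262144) V
      = -4.35 V + 5.01253 V = 0.662529 V.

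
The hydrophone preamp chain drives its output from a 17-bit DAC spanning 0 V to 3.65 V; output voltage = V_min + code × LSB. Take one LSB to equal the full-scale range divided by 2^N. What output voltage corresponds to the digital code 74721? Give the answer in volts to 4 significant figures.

2.081 V

Range is 3.65 V. LSB = 3.65 V / 2^17.
Output = V_min + (74721/131072) × range = 0 + 0.570076 × 3.65 V
      = 0 + 2.08078 = 2.08078 V.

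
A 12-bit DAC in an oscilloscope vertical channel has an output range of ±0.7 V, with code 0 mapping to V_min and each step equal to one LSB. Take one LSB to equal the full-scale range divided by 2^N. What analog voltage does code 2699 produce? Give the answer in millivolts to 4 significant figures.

222.5 mV

Full-scale range = 0.7 V − (-0.7 V) = 1.4 V. LSB = 1.4 V / 2^12.
V_out = V_min + code × LSB = -0.7 V + 2699 × 1.4 V / 4096
      = -0.7 V + 0.922510 V = 0.222510 V.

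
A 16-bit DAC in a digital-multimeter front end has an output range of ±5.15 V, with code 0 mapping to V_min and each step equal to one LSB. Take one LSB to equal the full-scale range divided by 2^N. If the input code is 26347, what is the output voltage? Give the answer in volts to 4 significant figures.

The full-scale span is 5.15 − (-5.15) = 10.3 V. LSB = 10.3 V / 2^16.
V_out = V_min + code × LSB = -5.15 V + 26347 × 10.3 V / 65536
      = -5.15 + 4.14084 = -1.00916 V.

-1.009 V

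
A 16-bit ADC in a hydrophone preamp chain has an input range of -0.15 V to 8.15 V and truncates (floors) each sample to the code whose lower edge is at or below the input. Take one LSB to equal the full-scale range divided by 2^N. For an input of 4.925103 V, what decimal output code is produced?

Full-scale range = 8.15 V − (-0.15 V) = 8.3 V. LSB = 8.3 V / 2^16 ≈ 126.6 µV.
V_in − V_min = 4.925103 − (-0.15) = 5.075103 V.
Divide by LSB: 5.075103 × 65536/8.3 = 40072.5241.
Truncating gives code 40072.

40072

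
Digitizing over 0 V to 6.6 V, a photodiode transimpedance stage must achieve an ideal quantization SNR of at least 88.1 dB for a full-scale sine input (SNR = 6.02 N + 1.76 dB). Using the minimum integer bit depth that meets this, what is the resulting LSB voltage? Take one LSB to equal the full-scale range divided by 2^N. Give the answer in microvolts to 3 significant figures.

Span = 6.6 V.
Required N = ⌈(88.1 − 1.76)/6.02⌉ = ⌈14.342⌉ = 15.
Step size = 6.6/32768 V = 201 µV.

201 µV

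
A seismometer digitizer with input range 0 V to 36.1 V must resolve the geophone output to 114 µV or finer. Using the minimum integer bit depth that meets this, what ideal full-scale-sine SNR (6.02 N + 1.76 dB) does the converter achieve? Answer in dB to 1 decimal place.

116.1 dB

Range is 36.1 V.
Required number of levels: 36.1/114 µV = 316670; smallest N with 2^N ≥ that is 19.
Ideal SNR at N = 19: 6.02·19 + 1.76 = 116.1 dB.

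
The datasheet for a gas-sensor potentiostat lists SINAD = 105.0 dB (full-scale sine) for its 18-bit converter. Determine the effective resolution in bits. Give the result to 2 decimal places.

Inverting SNR = 6.02 N + 1.76: N_eff = (105.0 − 1.76)/6.02 = 17.1495.

17.15 bits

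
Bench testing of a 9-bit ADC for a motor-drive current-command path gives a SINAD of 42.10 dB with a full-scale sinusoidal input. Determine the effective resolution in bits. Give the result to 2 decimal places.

6.70 bits

ENOB = (SINAD − 1.76) / 6.02 = (42.10 − 1.76) / 6.02 = 40.34 / 6.02 = 6.7010.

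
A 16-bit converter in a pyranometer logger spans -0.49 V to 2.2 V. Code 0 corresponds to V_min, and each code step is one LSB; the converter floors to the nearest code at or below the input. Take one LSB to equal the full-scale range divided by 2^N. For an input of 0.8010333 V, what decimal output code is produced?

31453

Full-scale range = 2.2 V − (-0.49 V) = 2.69 V. LSB = 2.69 V / 2^16 ≈ 41.05 µV.
code = ⌊(V_in − V_min)/LSB⌋ = ⌊(V_in − V_min) × 2^16 / range⌋
     = ⌊(0.8010333 − (-0.49)) × 65536 / 2.69⌋ = ⌊1.2910333 × 65536/2.69⌋
     = ⌊31453.219⌋ = 31453.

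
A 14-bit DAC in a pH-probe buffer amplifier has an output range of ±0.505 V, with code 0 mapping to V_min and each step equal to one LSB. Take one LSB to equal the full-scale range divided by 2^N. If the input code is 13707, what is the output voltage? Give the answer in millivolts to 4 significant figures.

340.0 mV

The full-scale span is 0.505 − (-0.505) = 1.01 V. LSB = 1.01 V / 2^14.
Output = V_min + (13707/16384) × range = -0.505 + 0.836609 × 1.01 V
      = -0.505 + 0.844975 = 0.339975 V.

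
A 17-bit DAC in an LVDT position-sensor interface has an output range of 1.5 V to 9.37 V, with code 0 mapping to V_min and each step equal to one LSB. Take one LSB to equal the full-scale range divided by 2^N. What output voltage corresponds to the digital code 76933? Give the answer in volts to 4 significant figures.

Range = 9.37 − (1.5) = 7.87 V. LSB = 7.87 V / 2^17.
V_out = 1.5 + 76933 × (7.87/131072) V
      = 1.5 + 4.61931 = 6.11931 V.

6.119 V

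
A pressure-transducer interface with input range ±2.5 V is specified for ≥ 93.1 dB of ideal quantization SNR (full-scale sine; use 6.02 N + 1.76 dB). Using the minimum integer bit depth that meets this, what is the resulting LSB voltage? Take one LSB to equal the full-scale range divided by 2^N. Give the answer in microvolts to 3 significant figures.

76.3 µV

Span: 2.5 V − (-2.5 V) = 5 V.
Required N = ⌈(93.1 − 1.76)/6.02⌉ = ⌈15.173⌉ = 16.
LSB = 5 V ÷ 2^16 = 5/65536 V = 76.3 µV.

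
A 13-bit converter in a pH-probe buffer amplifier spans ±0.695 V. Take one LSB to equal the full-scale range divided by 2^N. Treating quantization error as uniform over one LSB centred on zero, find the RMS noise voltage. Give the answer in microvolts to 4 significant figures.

Range = 0.695 − (-0.695) = 1.39 V.
Step size = 1.39/8192 V = 169.678 µV.
V_rms = LSB/√12 = 169.678 µV / √12 = 48.98 µV.

48.98 µV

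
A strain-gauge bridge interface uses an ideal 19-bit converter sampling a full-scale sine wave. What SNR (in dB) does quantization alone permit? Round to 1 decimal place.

116.1 dB

6.02(19) + 1.76 = 114.38 + 1.76 = 116.14 dB.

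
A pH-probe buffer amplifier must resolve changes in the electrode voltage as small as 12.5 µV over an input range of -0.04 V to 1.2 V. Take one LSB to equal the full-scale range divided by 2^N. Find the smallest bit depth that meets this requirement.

17 bits

The full-scale span is 1.2 − (-0.04) = 1.24 V.
Required number of levels: 1.24/12.5 µV = 99200; smallest N with 2^N ≥ that is 17.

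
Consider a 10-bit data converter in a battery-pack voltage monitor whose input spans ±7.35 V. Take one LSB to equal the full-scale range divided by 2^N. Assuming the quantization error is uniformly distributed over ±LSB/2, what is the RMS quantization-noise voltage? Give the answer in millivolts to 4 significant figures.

4.144 mV

Full-scale range = 7.35 V − (-7.35 V) = 14.7 V.
LSB = 14.7 V / 2^10 = 14.3555 mV.
V_rms = LSB/√12 = 14.3555 mV / √12 = 4.144 mV.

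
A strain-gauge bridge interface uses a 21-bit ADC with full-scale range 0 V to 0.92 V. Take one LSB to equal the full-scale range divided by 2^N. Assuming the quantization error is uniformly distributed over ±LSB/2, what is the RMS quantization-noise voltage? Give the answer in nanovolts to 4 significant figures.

126.6 nV

Range is 0.92 V.
LSB = 0.92 V ÷ 2^21 = 0.92/2097152 V = 438.690 nV.
For a uniform distribution on [−LSB/2, +LSB/2], V_rms = LSB/√12 = 438.690 nV/3.4641 = 126.6 nV.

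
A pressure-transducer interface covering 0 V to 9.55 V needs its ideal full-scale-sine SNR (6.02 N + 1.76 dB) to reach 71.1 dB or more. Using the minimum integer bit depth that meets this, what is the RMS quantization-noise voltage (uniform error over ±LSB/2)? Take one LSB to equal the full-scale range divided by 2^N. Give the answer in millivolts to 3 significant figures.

Full-scale range = 9.55 V.
6.02 N + 1.76 ≥ 71.1 gives N ≥ 11.518, so the minimum integer is 12.
LSB = 9.55 V ÷ 2^12 = 9.55/4096 V = 2.3315 mV.
RMS noise = LSB/√12 = 0.673 mV.

0.673 mV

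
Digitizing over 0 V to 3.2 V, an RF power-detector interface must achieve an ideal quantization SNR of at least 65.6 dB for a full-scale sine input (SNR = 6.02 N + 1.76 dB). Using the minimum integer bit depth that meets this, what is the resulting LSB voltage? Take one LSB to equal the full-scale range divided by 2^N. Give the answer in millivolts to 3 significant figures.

Full-scale range = 3.2 V.
6.02 N + 1.76 ≥ 65.6 gives N ≥ 10.605, so the minimum integer is 11.
LSB = 3.2 V ÷ 2^11 = 3.2/2048 V = 1.56 mV.

1.56 mV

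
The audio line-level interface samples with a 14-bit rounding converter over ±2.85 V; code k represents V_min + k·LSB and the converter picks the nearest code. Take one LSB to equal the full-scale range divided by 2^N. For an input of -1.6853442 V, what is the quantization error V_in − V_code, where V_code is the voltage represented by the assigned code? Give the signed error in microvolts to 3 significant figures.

−115 µV

Span: 2.85 V − (-2.85 V) = 5.7 V. LSB = 5.7 V / 2^14 ≈ 347.9 µV.
(-1.6853442 − (-2.85)) / LSB = 1.1646558 × 16384/5.7 = 3347.6703. Nearest integer: k = 3348.
Reconstructed level: -2.85 + 3348 × 5.7/16384 V = -1.6852294922 V.
V_in − V_code = -1.6853442 − (-1.6852294922) = −115 µV.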